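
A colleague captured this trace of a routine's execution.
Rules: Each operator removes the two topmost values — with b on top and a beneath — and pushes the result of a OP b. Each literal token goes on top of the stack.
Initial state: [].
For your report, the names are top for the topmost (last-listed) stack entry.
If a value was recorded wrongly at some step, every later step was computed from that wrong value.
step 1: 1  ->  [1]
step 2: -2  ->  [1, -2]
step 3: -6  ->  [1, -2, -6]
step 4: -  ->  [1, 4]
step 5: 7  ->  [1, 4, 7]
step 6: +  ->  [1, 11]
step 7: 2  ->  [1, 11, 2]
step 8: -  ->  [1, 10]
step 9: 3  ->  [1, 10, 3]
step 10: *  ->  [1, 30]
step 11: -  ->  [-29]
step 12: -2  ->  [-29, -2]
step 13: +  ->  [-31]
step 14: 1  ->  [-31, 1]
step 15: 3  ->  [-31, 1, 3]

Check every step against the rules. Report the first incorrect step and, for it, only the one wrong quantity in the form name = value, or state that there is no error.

Recomputing the run from the initial state:
step 1: [1]
step 2: [1, -2]
step 3: [1, -2, -6]
step 4: [1, 4]
step 5: [1, 4, 7]
step 6: [1, 11]
step 7: [1, 11, 2]
step 8: [1, 9]
step 9: [1, 9, 3]
step 10: [1, 27]
step 11: [-26]
step 12: [-26, -2]
step 13: [-28]
step 14: [-28, 1]
step 15: [-28, 1, 3]
The first disagreement with the trace is at step 8, where the value should be top = 9.

step 8, top = 9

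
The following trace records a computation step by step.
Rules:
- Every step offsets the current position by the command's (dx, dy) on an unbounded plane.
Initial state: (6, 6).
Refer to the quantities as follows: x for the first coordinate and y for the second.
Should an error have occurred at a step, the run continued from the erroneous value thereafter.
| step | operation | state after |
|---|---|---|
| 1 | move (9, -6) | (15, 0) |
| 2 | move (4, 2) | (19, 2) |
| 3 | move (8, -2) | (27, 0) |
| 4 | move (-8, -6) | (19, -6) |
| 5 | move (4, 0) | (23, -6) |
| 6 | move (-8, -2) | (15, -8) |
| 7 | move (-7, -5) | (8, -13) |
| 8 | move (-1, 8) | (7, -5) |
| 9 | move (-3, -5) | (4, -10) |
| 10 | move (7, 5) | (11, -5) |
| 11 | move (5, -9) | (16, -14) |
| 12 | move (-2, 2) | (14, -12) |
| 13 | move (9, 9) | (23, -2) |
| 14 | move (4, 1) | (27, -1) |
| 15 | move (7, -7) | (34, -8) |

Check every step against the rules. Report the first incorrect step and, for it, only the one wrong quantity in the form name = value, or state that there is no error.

Step 1: x = 6 + (9) = 15, y = 6 + (-6) = 0 — no discrepancy.
Step 2: x = 15 + (4) = 19, y = 0 + (2) = 2 — agrees with the trace.
Step 3: x = 19 + (8) = 27, y = 2 + (-2) = 0 — matches.
Step 4: x = 27 + (-8) = 19, y = 0 + (-6) = -6 — consistent with the trace.
Step 5: x = 19 + (4) = 23, y = -6 + (0) = -6 — exactly as logged.
Step 6: x = 23 + (-8) = 15, y = -6 + (-2) = -8 — same as recorded.
Step 7: x = 15 + (-7) = 8, y = -8 + (-5) = -13 — same as recorded.
Step 8: x = 8 + (-1) = 7, y = -13 + (8) = -5 — exactly as logged.
Step 9: x = 7 + (-3) = 4, y = -5 + (-5) = -10 — exactly as logged.
Step 10: x = 4 + (7) = 11, y = -10 + (5) = -5 — checks out.
Step 11: x = 11 + (5) = 16, y = -5 + (-9) = -14 — in agreement.
Step 12: x = 16 + (-2) = 14, y = -14 + (2) = -12 — same as recorded.
Step 13: x = 14 + (9) = 23, y = -12 + (9) = -3 — a discrepancy with the trace.
Step 13 is the first one off; corrected, y = -3.

step 13, y = -3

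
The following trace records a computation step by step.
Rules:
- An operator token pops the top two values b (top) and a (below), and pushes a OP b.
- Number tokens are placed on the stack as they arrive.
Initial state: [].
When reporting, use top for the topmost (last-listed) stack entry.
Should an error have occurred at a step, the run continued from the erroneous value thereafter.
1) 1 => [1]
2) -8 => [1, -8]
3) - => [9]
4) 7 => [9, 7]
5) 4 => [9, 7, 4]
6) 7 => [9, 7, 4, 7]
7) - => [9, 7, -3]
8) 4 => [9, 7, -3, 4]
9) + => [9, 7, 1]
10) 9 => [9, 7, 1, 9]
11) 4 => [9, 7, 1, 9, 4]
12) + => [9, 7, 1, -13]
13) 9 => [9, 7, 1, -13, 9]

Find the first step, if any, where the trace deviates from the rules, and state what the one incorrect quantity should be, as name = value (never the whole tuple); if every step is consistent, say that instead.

step 12, top = 13

step 1: push 1: top = 1 -> confirmed correct
step 2: push -8: top = -8 -> in agreement
step 3: 1 - -8 = 9 -> checks out
step 4: push 7: top = 7 -> checks out
step 5: push 4: top = 4 -> no discrepancy
step 6: push 7: top = 7 -> in agreement
step 7: 4 - 7 = -3 -> same as recorded
step 8: push 4: top = 4 -> in agreement
step 9: -3 + 4 = 1 -> exactly as logged
step 10: push 9: top = 9 -> exactly as logged
step 11: push 4: top = 4 -> verified
step 12: 9 + 4 = 13 -> the recorded entry deviates here
Step 12 is the first one off; corrected, top = 13.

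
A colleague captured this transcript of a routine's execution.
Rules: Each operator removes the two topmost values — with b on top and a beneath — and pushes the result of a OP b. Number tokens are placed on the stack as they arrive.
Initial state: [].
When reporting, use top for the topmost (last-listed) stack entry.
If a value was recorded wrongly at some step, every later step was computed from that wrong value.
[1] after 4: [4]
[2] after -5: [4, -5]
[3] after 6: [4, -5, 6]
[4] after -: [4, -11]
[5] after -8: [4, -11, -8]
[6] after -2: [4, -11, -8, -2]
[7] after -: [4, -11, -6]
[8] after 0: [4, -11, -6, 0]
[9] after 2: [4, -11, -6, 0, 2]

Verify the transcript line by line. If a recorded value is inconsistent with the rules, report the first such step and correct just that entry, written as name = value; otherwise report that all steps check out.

no error

1. push 4: top = 4 (checks out)
2. push -5: top = -5 (exactly as logged)
3. push 6: top = 6 (agrees with the transcript)
4. -5 - 6 = -11 (agrees with the transcript)
5. push -8: top = -8 (same as recorded)
6. push -2: top = -2 (no discrepancy)
7. -8 - -2 = -6 (confirmed correct)
8. push 0: top = 0 (consistent with the transcript)
9. push 2: top = 2 (exactly as logged)
The whole run recomputes cleanly — no discrepancies.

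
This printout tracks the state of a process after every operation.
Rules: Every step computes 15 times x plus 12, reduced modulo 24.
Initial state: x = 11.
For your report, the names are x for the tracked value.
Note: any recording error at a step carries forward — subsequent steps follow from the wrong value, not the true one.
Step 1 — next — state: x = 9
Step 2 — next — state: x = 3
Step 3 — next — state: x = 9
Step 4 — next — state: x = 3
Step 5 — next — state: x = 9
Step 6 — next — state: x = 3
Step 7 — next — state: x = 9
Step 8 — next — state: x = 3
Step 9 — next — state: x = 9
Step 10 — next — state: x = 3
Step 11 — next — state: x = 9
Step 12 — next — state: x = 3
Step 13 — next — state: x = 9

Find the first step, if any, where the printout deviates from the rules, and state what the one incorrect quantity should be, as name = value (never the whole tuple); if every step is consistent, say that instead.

Recomputing the run from the initial state:
step 1: x = 9
step 2: x = 3
step 3: x = 9
step 4: x = 3
step 5: x = 9
step 6: x = 3
step 7: x = 9
step 8: x = 3
step 9: x = 9
step 10: x = 3
step 11: x = 9
step 12: x = 3
step 13: x = 9
This matches the printout at every step.

no error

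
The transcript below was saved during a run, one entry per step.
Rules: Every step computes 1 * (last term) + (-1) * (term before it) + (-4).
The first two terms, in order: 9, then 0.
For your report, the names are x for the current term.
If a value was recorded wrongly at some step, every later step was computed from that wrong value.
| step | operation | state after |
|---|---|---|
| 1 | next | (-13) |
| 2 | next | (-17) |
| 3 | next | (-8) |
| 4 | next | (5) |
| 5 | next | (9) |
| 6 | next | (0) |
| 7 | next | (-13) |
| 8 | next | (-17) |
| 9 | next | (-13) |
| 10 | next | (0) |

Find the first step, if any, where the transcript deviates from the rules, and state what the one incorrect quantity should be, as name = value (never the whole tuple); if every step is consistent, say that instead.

step 9, x = -8

Recomputing the run from the initial state:
step 1: x = -13
step 2: x = -17
step 3: x = -8
step 4: x = 5
step 5: x = 9
step 6: x = 0
step 7: x = -13
step 8: x = -17
step 9: x = -8
step 10: x = 5
The first disagreement with the transcript is at step 9, where the value should be x = -8.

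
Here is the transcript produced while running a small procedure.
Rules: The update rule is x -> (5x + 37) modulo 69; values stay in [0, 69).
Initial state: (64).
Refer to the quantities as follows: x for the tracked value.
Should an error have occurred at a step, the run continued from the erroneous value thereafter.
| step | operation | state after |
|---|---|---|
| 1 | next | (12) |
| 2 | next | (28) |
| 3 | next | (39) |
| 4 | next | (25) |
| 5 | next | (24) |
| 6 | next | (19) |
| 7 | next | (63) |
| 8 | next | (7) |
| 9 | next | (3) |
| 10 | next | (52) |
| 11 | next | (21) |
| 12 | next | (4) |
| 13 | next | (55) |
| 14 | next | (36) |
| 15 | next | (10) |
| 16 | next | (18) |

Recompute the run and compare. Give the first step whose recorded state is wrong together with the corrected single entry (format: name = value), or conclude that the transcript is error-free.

Recomputing the run from the initial state:
step 1: x = 12
step 2: x = 28
step 3: x = 39
step 4: x = 25
step 5: x = 24
step 6: x = 19
step 7: x = 63
step 8: x = 7
step 9: x = 3
step 10: x = 52
step 11: x = 21
step 12: x = 4
step 13: x = 57
step 14: x = 46
step 15: x = 60
step 16: x = 61
The first disagreement with the transcript is at step 13, where the value should be x = 57.

step 13, x = 57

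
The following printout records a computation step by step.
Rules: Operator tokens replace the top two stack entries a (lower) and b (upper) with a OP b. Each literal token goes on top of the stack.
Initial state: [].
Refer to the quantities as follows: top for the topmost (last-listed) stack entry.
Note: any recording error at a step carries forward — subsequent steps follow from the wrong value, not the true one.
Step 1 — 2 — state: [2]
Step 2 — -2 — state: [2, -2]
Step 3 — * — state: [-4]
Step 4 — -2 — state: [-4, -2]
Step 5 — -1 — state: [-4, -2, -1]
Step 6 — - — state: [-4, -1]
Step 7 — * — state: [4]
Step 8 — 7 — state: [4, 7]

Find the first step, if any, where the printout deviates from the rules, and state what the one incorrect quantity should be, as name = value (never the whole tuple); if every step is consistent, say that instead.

no error

1. push 2: top = 2 (matches)
2. push -2: top = -2 (no discrepancy)
3. 2 * -2 = -4 (same as recorded)
4. push -2: top = -2 (no discrepancy)
5. push -1: top = -1 (checks out)
6. -2 - -1 = -1 (agrees with the printout)
7. -4 * -1 = 4 (exactly as logged)
8. push 7: top = 7 (verified)
Every step is consistent.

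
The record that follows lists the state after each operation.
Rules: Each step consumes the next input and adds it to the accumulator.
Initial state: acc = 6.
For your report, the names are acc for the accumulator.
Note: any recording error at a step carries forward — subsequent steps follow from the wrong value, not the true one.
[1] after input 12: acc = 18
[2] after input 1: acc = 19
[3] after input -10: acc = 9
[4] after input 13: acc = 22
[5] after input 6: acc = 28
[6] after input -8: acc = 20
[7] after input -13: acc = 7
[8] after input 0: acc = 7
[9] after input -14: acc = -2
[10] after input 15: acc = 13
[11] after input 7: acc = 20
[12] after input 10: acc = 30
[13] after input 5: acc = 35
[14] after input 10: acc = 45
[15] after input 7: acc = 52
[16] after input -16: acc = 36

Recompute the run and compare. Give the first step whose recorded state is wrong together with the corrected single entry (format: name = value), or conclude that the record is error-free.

step 9, acc = -7

Recomputing the run from the initial state:
step 1: acc = 18
step 2: acc = 19
step 3: acc = 9
step 4: acc = 22
step 5: acc = 28
step 6: acc = 20
step 7: acc = 7
step 8: acc = 7
step 9: acc = -7
step 10: acc = 8
step 11: acc = 15
step 12: acc = 25
step 13: acc = 30
step 14: acc = 40
step 15: acc = 47
step 16: acc = 31
The first disagreement with the record is at step 9, where the value should be acc = -7.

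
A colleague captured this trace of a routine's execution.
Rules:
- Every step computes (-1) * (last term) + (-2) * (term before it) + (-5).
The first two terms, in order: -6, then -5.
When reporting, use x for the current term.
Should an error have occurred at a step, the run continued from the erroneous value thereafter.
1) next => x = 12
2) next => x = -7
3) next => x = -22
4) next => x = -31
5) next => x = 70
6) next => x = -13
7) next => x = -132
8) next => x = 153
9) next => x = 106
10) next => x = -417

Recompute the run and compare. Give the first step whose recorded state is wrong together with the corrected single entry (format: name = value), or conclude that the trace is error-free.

step 4, x = 31

1. x = -1*(-5) + (-2)*(-6) + (-5) = 12 (agrees with the trace)
2. x = -1*(12) + (-2)*(-5) + (-5) = -7 (matches)
3. x = -1*(-7) + (-2)*(12) + (-5) = -22 (no discrepancy)
4. x = -1*(-22) + (-2)*(-7) + (-5) = 31 (the trace disagrees here)
The earliest wrong entry is at step 4: it should read x = 31.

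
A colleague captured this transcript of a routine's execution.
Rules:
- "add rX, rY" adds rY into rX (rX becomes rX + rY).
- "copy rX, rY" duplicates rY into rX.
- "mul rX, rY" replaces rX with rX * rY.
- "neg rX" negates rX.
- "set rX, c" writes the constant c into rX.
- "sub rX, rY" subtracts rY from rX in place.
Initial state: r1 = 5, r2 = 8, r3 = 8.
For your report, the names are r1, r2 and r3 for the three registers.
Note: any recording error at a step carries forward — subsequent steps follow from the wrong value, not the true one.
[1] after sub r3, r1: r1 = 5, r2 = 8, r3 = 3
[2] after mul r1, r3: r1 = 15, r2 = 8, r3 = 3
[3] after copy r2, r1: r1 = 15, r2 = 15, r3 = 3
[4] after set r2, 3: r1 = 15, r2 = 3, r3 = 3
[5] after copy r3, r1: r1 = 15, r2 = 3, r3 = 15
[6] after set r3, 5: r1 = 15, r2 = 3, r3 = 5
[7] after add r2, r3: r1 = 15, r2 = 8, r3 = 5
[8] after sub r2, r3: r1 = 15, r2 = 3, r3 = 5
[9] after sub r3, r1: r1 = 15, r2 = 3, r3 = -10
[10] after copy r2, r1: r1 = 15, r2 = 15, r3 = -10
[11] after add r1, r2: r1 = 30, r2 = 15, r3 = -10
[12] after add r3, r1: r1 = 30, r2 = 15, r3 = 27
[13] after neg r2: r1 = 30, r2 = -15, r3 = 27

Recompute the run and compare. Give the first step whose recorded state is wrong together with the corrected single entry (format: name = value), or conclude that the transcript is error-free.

step 12, r3 = 20

Recomputing the run from the initial state:
step 1: r1 = 5, r2 = 8, r3 = 3
step 2: r1 = 15, r2 = 8, r3 = 3
step 3: r1 = 15, r2 = 15, r3 = 3
step 4: r1 = 15, r2 = 3, r3 = 3
step 5: r1 = 15, r2 = 3, r3 = 15
step 6: r1 = 15, r2 = 3, r3 = 5
step 7: r1 = 15, r2 = 8, r3 = 5
step 8: r1 = 15, r2 = 3, r3 = 5
step 9: r1 = 15, r2 = 3, r3 = -10
step 10: r1 = 15, r2 = 15, r3 = -10
step 11: r1 = 30, r2 = 15, r3 = -10
step 12: r1 = 30, r2 = 15, r3 = 20
step 13: r1 = 30, r2 = -15, r3 = 20
The first disagreement with the transcript is at step 12, where the value should be r3 = 20.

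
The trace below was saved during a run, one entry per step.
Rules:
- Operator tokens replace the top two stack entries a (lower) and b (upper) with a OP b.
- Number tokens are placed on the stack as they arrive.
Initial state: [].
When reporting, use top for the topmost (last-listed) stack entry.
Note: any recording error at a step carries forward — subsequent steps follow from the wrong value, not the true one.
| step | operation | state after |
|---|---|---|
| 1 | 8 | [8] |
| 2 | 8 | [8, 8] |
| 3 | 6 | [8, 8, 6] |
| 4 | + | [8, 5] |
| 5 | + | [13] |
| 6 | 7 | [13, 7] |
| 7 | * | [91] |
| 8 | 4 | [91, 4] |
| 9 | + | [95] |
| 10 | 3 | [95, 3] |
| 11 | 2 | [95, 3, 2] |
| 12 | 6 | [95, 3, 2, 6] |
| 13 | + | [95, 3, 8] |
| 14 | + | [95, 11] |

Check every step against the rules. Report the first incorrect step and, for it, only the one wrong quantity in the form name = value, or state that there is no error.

Recomputing the run from the initial state:
step 1: [8]
step 2: [8, 8]
step 3: [8, 8, 6]
step 4: [8, 14]
step 5: [22]
step 6: [22, 7]
step 7: [154]
step 8: [154, 4]
step 9: [158]
step 10: [158, 3]
step 11: [158, 3, 2]
step 12: [158, 3, 2, 6]
step 13: [158, 3, 8]
step 14: [158, 11]
The first disagreement with the trace is at step 4, where the value should be top = 14.

step 4, top = 14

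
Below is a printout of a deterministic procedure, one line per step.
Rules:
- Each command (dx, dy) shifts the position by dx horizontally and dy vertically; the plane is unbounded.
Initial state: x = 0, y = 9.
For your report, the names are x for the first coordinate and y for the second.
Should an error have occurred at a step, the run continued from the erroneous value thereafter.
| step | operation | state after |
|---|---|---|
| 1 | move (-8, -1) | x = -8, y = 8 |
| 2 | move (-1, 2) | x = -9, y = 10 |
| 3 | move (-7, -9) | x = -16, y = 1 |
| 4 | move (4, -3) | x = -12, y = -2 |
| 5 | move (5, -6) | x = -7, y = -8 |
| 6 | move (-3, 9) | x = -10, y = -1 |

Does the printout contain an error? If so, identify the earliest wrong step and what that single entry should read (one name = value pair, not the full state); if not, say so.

step 6, y = 1

Step 1: x = 0 + (-8) = -8, y = 9 + (-1) = 8 — in agreement.
Step 2: x = -8 + (-1) = -9, y = 8 + (2) = 10 — matches.
Step 3: x = -9 + (-7) = -16, y = 10 + (-9) = 1 — checks out.
Step 4: x = -16 + (4) = -12, y = 1 + (-3) = -2 — confirmed correct.
Step 5: x = -12 + (5) = -7, y = -2 + (-6) = -8 — no discrepancy.
Step 6: x = -7 + (-3) = -10, y = -8 + (9) = 1 — the printout has a different value.
Conclusion: step 6 carries the first error; the entry should be y = 1.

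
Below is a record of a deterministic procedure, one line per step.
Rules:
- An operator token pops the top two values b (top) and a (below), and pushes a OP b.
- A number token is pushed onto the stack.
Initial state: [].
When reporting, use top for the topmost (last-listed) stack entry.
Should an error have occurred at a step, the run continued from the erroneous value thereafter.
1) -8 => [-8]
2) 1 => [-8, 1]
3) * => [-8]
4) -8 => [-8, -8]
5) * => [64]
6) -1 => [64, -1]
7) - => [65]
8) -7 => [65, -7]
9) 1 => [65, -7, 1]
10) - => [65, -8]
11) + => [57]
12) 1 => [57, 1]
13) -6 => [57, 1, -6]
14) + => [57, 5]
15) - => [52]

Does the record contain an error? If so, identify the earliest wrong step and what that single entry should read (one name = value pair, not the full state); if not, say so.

step 14, top = -5

step 1: push -8: top = -8 -> checks out
step 2: push 1: top = 1 -> consistent with the record
step 3: -8 * 1 = -8 -> exactly as logged
step 4: push -8: top = -8 -> exactly as logged
step 5: -8 * -8 = 64 -> consistent with the record
step 6: push -1: top = -1 -> confirmed correct
step 7: 64 - -1 = 65 -> exactly as logged
step 8: push -7: top = -7 -> same as recorded
step 9: push 1: top = 1 -> confirmed correct
step 10: -7 - 1 = -8 -> matches
step 11: 65 + -8 = 57 -> in agreement
step 12: push 1: top = 1 -> agrees with the record
step 13: push -6: top = -6 -> agrees with the record
step 14: 1 + -6 = -5 -> the record disagrees here
Step 14 is the first one off; corrected, top = -5.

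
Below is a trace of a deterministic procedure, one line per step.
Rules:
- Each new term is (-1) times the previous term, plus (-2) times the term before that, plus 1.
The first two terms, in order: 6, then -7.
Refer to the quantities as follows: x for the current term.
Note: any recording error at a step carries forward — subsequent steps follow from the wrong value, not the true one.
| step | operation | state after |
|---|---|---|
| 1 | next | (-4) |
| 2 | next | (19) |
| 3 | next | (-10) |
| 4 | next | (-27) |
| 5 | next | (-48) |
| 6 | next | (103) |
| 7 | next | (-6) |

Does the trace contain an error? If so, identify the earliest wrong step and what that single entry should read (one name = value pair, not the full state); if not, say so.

1. x = -1*(-7) + (-2)*(6) + (1) = -4 (same as recorded)
2. x = -1*(-4) + (-2)*(-7) + (1) = 19 (agrees with the trace)
3. x = -1*(19) + (-2)*(-4) + (1) = -10 (checks out)
4. x = -1*(-10) + (-2)*(19) + (1) = -27 (in agreement)
5. x = -1*(-27) + (-2)*(-10) + (1) = 48 (this is not what the trace shows)
First incorrect step: 5; the correct value is x = 48.

step 5, x = 48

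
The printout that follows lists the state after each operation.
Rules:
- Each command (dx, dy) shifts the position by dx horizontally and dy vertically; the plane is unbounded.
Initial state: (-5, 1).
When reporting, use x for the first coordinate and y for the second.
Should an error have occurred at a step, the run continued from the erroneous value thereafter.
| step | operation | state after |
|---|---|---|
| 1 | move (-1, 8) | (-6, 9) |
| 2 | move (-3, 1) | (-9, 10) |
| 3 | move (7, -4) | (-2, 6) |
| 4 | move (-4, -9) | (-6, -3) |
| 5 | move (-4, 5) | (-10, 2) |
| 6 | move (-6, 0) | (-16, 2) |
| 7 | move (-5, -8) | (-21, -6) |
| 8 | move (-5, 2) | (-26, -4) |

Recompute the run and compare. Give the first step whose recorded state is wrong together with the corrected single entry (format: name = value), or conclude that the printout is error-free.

no error

Recomputing the run from the initial state:
step 1: x = -6, y = 9
step 2: x = -9, y = 10
step 3: x = -2, y = 6
step 4: x = -6, y = -3
step 5: x = -10, y = 2
step 6: x = -16, y = 2
step 7: x = -21, y = -6
step 8: x = -26, y = -4
This matches the printout at every step.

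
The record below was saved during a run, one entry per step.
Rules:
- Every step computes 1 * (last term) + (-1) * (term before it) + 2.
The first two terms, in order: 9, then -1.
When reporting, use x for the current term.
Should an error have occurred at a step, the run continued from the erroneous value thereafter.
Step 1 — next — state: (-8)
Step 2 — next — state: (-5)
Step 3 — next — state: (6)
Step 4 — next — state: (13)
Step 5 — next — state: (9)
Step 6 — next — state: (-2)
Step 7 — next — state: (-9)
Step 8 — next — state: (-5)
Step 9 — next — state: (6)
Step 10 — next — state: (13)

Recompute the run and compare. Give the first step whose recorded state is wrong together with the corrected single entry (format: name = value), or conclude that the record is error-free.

step 1: x = 1*(-1) + (-1)*(9) + (2) = -8 -> checks out
step 2: x = 1*(-8) + (-1)*(-1) + (2) = -5 -> checks out
step 3: x = 1*(-5) + (-1)*(-8) + (2) = 5 -> this is not what the record shows
Conclusion: step 3 carries the first error; the entry should be x = 5.

step 3, x = 5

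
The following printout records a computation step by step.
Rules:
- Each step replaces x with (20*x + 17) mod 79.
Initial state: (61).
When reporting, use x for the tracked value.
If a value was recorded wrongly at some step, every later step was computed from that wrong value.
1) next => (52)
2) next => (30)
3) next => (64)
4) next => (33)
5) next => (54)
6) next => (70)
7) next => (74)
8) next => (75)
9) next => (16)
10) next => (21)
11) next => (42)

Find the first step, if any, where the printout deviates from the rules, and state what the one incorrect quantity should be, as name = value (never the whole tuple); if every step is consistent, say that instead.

step 5, x = 45

Step 1: x = (20*61 + 17) mod 79 = 52 — in agreement.
Step 2: x = (20*52 + 17) mod 79 = 30 — exactly as logged.
Step 3: x = (20*30 + 17) mod 79 = 64 — matches.
Step 4: x = (20*64 + 17) mod 79 = 33 — no discrepancy.
Step 5: x = (20*33 + 17) mod 79 = 45 — this is not what the printout shows.
So the first discrepancy is step 5, where the right value is x = 45.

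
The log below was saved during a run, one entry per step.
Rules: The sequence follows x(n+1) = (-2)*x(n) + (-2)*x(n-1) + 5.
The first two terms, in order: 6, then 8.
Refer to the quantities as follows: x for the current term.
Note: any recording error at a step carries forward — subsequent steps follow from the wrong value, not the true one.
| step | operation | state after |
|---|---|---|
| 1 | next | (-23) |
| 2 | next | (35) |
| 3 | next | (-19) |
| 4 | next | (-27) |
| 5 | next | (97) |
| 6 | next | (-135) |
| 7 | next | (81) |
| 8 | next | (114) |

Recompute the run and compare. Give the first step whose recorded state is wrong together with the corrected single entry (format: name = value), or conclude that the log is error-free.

step 1: x = -2*(8) + (-2)*(6) + (5) = -23 -> agrees with the log
step 2: x = -2*(-23) + (-2)*(8) + (5) = 35 -> no discrepancy
step 3: x = -2*(35) + (-2)*(-23) + (5) = -19 -> agrees with the log
step 4: x = -2*(-19) + (-2)*(35) + (5) = -27 -> same as recorded
step 5: x = -2*(-27) + (-2)*(-19) + (5) = 97 -> in agreement
step 6: x = -2*(97) + (-2)*(-27) + (5) = -135 -> confirmed correct
step 7: x = -2*(-135) + (-2)*(97) + (5) = 81 -> consistent with the log
step 8: x = -2*(81) + (-2)*(-135) + (5) = 113 -> this is not what the log shows
Conclusion: step 8 carries the first error; the entry should be x = 113.

step 8, x = 113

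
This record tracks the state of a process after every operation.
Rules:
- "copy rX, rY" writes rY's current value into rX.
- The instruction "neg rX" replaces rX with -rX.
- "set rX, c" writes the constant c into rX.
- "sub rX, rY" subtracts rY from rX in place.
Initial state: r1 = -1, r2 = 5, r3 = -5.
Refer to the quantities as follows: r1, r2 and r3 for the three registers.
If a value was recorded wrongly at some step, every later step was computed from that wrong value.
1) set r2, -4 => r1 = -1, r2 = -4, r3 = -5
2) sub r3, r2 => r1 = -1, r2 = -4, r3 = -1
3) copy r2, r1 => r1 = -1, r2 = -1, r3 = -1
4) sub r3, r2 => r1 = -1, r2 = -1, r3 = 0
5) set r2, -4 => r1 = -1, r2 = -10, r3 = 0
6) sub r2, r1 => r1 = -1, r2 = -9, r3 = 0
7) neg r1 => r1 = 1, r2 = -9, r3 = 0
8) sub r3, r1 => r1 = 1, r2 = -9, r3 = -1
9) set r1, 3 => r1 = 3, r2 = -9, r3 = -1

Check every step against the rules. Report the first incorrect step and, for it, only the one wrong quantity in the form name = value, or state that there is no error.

step 5, r2 = -4

1. r2 = -4 (consistent with the record)
2. r3 = -5 - -4 = -1 (no discrepancy)
3. r2 = -1 (same as recorded)
4. r3 = -1 - -1 = 0 (consistent with the record)
5. r2 = -4 (the recorded entry deviates here)
Step 5 is the first one off; corrected, r2 = -4.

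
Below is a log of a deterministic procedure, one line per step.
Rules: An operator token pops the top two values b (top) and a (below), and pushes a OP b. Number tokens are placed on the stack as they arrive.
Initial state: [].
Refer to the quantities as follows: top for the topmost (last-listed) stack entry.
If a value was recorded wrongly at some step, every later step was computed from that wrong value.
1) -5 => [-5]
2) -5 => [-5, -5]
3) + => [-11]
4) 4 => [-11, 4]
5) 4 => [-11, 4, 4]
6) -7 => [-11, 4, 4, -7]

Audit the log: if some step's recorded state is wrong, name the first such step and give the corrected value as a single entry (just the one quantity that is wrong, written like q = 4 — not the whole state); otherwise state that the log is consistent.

Recomputing the run from the initial state:
step 1: [-5]
step 2: [-5, -5]
step 3: [-10]
step 4: [-10, 4]
step 5: [-10, 4, 4]
step 6: [-10, 4, 4, -7]
The first disagreement with the log is at step 3, where the value should be top = -10.

step 3, top = -10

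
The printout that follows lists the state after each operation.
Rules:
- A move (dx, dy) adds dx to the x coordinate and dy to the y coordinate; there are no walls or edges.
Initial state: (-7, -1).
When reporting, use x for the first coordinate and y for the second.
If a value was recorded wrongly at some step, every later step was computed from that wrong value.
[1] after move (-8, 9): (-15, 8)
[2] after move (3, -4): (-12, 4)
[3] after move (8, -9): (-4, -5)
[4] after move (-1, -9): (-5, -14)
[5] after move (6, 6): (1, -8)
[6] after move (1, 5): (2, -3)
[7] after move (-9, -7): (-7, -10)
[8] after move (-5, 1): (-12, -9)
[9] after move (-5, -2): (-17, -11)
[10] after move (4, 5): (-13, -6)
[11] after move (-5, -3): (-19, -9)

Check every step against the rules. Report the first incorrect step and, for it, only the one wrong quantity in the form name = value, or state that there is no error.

step 1: x = -7 + (-8) = -15, y = -1 + (9) = 8 -> checks out
step 2: x = -15 + (3) = -12, y = 8 + (-4) = 4 -> matches
step 3: x = -12 + (8) = -4, y = 4 + (-9) = -5 -> checks out
step 4: x = -4 + (-1) = -5, y = -5 + (-9) = -14 -> matches
step 5: x = -5 + (6) = 1, y = -14 + (6) = -8 -> confirmed correct
step 6: x = 1 + (1) = 2, y = -8 + (5) = -3 -> matches
step 7: x = 2 + (-9) = -7, y = -3 + (-7) = -10 -> no discrepancy
step 8: x = -7 + (-5) = -12, y = -10 + (1) = -9 -> agrees with the printout
step 9: x = -12 + (-5) = -17, y = -9 + (-2) = -11 -> consistent with the printout
step 10: x = -17 + (4) = -13, y = -11 + (5) = -6 -> in agreement
step 11: x = -13 + (-5) = -18, y = -6 + (-3) = -9 -> the printout disagrees here
So the first discrepancy is step 11, where the right value is x = -18.

step 11, x = -18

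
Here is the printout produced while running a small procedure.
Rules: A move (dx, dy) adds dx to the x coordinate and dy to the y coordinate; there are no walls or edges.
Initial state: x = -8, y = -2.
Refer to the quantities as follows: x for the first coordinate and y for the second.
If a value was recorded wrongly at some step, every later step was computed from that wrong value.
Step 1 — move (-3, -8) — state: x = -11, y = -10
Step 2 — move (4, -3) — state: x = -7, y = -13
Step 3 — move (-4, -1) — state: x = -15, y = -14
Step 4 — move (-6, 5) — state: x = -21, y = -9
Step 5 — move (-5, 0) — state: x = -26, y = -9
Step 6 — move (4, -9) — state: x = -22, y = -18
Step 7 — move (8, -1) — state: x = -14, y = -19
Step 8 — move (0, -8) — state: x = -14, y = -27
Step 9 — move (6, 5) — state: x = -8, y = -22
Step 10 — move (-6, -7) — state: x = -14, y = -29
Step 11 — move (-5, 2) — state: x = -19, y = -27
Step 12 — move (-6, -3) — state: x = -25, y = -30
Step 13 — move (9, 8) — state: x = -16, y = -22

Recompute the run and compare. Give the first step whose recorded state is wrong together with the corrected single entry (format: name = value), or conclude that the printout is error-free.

step 3, x = -11

step 1: x = -8 + (-3) = -11, y = -2 + (-8) = -10 -> matches
step 2: x = -11 + (4) = -7, y = -10 + (-3) = -13 -> no discrepancy
step 3: x = -7 + (-4) = -11, y = -13 + (-1) = -14 -> the printout has a different value
So the first discrepancy is step 3, where the right value is x = -11.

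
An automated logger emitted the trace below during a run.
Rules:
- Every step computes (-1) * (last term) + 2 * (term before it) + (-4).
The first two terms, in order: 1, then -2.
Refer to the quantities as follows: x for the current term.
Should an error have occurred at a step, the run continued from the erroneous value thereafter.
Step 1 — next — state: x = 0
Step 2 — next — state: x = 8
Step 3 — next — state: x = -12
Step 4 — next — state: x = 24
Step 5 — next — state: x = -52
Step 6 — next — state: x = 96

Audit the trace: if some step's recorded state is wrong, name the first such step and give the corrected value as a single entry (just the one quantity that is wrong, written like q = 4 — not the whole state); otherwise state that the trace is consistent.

Recomputing the run from the initial state:
step 1: x = 0
step 2: x = -8
step 3: x = 4
step 4: x = -24
step 5: x = 28
step 6: x = -80
The first disagreement with the trace is at step 2, where the value should be x = -8.

step 2, x = -8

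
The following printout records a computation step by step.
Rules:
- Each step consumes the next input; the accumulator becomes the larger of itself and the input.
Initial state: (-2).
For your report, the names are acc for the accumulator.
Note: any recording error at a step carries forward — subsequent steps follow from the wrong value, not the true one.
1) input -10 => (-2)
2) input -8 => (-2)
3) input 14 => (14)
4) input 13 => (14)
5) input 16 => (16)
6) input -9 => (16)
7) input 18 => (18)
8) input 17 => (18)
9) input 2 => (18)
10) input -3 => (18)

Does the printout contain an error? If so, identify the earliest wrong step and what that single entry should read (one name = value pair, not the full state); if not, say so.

no error

step 1: acc = max(-2, -10) = -2 -> verified
step 2: acc = max(-2, -8) = -2 -> agrees with the printout
step 3: acc = max(-2, 14) = 14 -> checks out
step 4: acc = max(14, 13) = 14 -> matches
step 5: acc = max(14, 16) = 16 -> same as recorded
step 6: acc = max(16, -9) = 16 -> no discrepancy
step 7: acc = max(16, 18) = 18 -> consistent with the printout
step 8: acc = max(18, 17) = 18 -> matches
step 9: acc = max(18, 2) = 18 -> exactly as logged
step 10: acc = max(18, -3) = 18 -> no discrepancy
Nothing is out of place; the run is error-free.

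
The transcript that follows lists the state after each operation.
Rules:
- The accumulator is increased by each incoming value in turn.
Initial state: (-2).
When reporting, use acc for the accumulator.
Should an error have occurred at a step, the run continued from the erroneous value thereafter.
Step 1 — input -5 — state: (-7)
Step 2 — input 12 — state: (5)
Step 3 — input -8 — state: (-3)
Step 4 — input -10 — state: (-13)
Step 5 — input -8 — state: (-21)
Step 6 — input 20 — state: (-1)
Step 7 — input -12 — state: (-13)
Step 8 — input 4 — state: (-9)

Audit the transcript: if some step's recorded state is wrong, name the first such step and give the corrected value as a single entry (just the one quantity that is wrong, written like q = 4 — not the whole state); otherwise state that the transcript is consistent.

Recomputing the run from the initial state:
step 1: acc = -7
step 2: acc = 5
step 3: acc = -3
step 4: acc = -13
step 5: acc = -21
step 6: acc = -1
step 7: acc = -13
step 8: acc = -9
This matches the transcript at every step.

no error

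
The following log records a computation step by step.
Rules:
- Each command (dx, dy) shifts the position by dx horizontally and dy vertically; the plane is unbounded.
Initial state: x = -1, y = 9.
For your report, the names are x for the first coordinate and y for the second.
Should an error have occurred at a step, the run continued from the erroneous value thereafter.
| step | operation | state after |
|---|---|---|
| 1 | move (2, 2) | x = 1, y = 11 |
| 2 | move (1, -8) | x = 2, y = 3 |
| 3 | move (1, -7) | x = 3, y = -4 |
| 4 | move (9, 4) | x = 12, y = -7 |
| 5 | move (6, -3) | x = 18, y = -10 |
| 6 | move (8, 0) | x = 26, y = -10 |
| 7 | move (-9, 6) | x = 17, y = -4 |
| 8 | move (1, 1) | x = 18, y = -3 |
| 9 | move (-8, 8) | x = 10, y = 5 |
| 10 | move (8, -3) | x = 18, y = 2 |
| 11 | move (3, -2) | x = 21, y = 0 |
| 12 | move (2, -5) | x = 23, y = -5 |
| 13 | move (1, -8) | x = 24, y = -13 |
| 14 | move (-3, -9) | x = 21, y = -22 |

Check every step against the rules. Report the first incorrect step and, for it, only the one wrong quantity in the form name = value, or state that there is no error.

step 4, y = 0

Step 1: x = -1 + (2) = 1, y = 9 + (2) = 11 — same as recorded.
Step 2: x = 1 + (1) = 2, y = 11 + (-8) = 3 — exactly as logged.
Step 3: x = 2 + (1) = 3, y = 3 + (-7) = -4 — no discrepancy.
Step 4: x = 3 + (9) = 12, y = -4 + (4) = 0 — the log has a different value.
Step 4 is the first one off; corrected, y = 0.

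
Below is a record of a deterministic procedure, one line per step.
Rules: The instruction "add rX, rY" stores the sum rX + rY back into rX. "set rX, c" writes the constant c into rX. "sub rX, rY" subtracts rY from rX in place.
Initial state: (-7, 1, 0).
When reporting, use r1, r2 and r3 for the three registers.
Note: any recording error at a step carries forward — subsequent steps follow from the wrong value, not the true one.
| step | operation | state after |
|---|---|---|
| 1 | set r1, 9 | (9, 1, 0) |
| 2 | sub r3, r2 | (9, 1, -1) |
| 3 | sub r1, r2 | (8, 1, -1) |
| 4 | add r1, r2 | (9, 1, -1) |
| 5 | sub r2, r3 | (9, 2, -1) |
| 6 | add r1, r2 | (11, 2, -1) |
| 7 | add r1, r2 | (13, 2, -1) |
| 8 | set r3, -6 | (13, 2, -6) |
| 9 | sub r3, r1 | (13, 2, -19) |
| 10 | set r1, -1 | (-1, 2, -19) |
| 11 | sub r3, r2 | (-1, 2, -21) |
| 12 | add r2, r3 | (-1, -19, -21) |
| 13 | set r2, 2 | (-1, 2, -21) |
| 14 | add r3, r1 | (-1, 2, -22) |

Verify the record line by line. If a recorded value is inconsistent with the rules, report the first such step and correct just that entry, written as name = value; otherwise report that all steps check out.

no error

Step 1: r1 = 9 — matches.
Step 2: r3 = 0 - 1 = -1 — agrees with the record.
Step 3: r1 = 9 - 1 = 8 — confirmed correct.
Step 4: r1 = 8 + 1 = 9 — verified.
Step 5: r2 = 1 - -1 = 2 — agrees with the record.
Step 6: r1 = 9 + 2 = 11 — confirmed correct.
Step 7: r1 = 11 + 2 = 13 — no discrepancy.
Step 8: r3 = -6 — confirmed correct.
Step 9: r3 = -6 - 13 = -19 — no discrepancy.
Step 10: r1 = -1 — agrees with the record.
Step 11: r3 = -19 - 2 = -21 — in agreement.
Step 12: r2 = 2 + -21 = -19 — no discrepancy.
Step 13: r2 = 2 — checks out.
Step 14: r3 = -21 + -1 = -22 — checks out.
Every step is consistent.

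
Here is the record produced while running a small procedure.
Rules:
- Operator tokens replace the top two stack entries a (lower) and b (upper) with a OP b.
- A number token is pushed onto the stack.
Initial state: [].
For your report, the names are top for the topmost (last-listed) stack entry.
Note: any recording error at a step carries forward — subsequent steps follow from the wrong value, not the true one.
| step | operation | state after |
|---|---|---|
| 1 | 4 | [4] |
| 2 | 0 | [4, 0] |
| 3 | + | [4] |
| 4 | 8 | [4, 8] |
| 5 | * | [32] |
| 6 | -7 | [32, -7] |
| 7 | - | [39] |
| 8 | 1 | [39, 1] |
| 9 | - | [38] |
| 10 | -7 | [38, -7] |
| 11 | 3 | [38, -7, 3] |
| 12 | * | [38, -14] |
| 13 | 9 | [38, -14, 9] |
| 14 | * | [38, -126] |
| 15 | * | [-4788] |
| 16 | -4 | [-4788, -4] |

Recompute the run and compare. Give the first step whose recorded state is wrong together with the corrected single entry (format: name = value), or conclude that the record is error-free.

step 12, top = -21

Recomputing the run from the initial state:
step 1: [4]
step 2: [4, 0]
step 3: [4]
step 4: [4, 8]
step 5: [32]
step 6: [32, -7]
step 7: [39]
step 8: [39, 1]
step 9: [38]
step 10: [38, -7]
step 11: [38, -7, 3]
step 12: [38, -21]
step 13: [38, -21, 9]
step 14: [38, -189]
step 15: [-7182]
step 16: [-7182, -4]
The first disagreement with the record is at step 12, where the value should be top = -21.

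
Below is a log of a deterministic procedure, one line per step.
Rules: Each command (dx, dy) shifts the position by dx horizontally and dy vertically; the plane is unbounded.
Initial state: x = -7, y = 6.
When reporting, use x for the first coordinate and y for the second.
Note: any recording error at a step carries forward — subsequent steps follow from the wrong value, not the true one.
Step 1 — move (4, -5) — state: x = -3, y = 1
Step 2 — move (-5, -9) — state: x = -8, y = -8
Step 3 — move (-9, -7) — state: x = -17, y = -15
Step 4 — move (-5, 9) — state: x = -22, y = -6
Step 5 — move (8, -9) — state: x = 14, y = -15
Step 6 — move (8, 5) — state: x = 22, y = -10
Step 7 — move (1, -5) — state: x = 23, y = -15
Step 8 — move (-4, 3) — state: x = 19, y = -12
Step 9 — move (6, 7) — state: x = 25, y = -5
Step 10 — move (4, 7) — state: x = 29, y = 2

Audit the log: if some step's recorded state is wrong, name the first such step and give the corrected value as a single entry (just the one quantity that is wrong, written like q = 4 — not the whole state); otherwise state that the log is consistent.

Recomputing the run from the initial state:
step 1: x = -3, y = 1
step 2: x = -8, y = -8
step 3: x = -17, y = -15
step 4: x = -22, y = -6
step 5: x = -14, y = -15
step 6: x = -6, y = -10
step 7: x = -5, y = -15
step 8: x = -9, y = -12
step 9: x = -3, y = -5
step 10: x = 1, y = 2
The first disagreement with the log is at step 5, where the value should be x = -14.

step 5, x = -14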